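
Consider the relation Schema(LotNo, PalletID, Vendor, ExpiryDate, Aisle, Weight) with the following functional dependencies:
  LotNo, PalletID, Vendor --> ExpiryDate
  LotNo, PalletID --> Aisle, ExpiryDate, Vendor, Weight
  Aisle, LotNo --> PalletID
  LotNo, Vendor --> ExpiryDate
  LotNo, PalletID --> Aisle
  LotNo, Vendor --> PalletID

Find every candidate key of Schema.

{Aisle, LotNo}, {LotNo, PalletID}, {LotNo, Vendor}

{LotNo} never appears on the right of any FD, so every key must include it.
Closure of {Aisle, LotNo} is {Aisle, ExpiryDate, LotNo, PalletID, Vendor, Weight}, the whole schema; {Aisle, LotNo} is a candidate key.
Closure of {LotNo, PalletID} is {Aisle, ExpiryDate, LotNo, PalletID, Vendor, Weight}, the whole schema; {LotNo, PalletID} is a candidate key.
Closure of {LotNo, Vendor} is {Aisle, ExpiryDate, LotNo, PalletID, Vendor, Weight}, the whole schema; {LotNo, Vendor} is a candidate key.
No proper subset of any of these is a key, and no other minimal superkey exists.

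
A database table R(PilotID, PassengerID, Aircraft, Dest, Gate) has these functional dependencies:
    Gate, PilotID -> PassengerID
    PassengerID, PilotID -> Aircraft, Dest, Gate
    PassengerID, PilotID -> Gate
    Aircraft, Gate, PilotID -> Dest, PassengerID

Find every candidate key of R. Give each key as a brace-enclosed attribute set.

{Gate, PilotID}, {PassengerID, PilotID}

Attributes never on any right-hand side: {PilotID} — every candidate key must contain it.
Closure of {Gate, PilotID} is {Aircraft, Dest, Gate, PassengerID, PilotID}, the whole schema; {Gate, PilotID} is a candidate key.
Closure of {PassengerID, PilotID} is {Aircraft, Dest, Gate, PassengerID, PilotID}, the whole schema; {PassengerID, PilotID} is a candidate key.
No proper subset of any of these is a key, and no other minimal superkey exists.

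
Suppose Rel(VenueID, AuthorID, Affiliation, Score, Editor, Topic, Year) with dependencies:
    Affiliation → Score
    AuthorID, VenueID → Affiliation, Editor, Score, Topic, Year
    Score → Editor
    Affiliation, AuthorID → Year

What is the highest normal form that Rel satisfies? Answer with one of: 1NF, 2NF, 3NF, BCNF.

2NF

Candidate key: {AuthorID, VenueID}. Prime attributes: {AuthorID, VenueID}.
For Affiliation → Score we have {Affiliation}⁺ = {Affiliation, Editor, Score}; {Affiliation} is not a superkey, so BCNF fails.
Affiliation → Score has non-prime {Score} on the right and a non-superkey on the left, so 3NF fails.
Checking every proper subset of each key, none determines a non-prime attribute — 2NF is satisfied.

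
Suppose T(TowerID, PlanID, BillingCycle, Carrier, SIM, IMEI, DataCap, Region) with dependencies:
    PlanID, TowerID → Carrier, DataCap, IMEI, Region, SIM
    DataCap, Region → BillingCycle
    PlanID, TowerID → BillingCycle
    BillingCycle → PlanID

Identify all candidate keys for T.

No FD produces {TowerID}, so it must be in every candidate key.
{BillingCycle, TowerID}⁺ = {BillingCycle, Carrier, DataCap, IMEI, PlanID, Region, SIM, TowerID}, which is every attribute, so {BillingCycle, TowerID} is a candidate key.
{PlanID, TowerID}⁺ = {BillingCycle, Carrier, DataCap, IMEI, PlanID, Region, SIM, TowerID}, which is every attribute, so {PlanID, TowerID} is a candidate key.
{DataCap, Region, TowerID}⁺ = {BillingCycle, Carrier, DataCap, IMEI, PlanID, Region, SIM, TowerID}, which is every attribute, so {DataCap, Region, TowerID} is a candidate key.
Any other superkey properly contains one of these, so there are no further candidate keys.

{BillingCycle, TowerID}, {DataCap, Region, TowerID}, {PlanID, TowerID}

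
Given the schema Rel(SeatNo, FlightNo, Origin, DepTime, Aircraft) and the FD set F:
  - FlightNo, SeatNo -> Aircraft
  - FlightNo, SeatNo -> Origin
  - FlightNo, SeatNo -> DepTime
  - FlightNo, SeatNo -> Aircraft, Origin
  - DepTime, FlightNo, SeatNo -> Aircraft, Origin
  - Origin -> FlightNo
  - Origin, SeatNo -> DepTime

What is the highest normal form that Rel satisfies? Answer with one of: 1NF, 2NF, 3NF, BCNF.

Candidate keys: {FlightNo, SeatNo}, {Origin, SeatNo}. Prime attributes: {FlightNo, Origin, SeatNo}.
Origin -> FlightNo: {Origin}⁺ = {FlightNo, Origin}, which is not all of the attributes, so the left side is not a superkey — BCNF is violated.
Since {FlightNo} ⊆ prime attributes and every other non-superkey FD also has a prime right side, the schema is in 3NF.

3NF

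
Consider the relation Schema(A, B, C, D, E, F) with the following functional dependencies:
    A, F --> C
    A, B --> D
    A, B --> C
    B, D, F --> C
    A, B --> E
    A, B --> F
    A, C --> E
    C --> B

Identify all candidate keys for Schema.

Attributes never on any right-hand side: {A} — every candidate key must contain it.
{A, B}⁺ = {A, B, C, D, E, F} — all of the relation — so {A, B} is a candidate key.
{A, C}⁺ = {A, B, C, D, E, F} — all of the relation — so {A, C} is a candidate key.
{A, F}⁺ = {A, B, C, D, E, F} — all of the relation — so {A, F} is a candidate key.
Any other superkey properly contains one of these, so there are no further candidate keys.

{A, B}, {A, C}, {A, F}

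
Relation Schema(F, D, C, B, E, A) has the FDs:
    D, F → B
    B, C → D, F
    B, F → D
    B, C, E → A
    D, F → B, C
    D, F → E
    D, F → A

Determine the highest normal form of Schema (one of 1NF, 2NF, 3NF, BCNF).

Candidate keys: {B, C}, {B, F}, {D, F}. Prime attributes: {B, C, D, F}.
Each dependency's left side is a superkey — BCNF holds.

BCNF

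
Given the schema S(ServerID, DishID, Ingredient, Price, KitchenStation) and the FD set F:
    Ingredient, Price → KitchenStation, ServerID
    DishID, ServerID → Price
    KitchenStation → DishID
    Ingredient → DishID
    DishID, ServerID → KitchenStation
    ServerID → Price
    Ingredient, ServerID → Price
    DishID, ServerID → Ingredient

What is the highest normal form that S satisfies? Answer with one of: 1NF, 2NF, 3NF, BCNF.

Candidate keys: {DishID, ServerID}, {Ingredient, Price}, {Ingredient, ServerID}, {KitchenStation, ServerID}. Prime attributes: {DishID, Ingredient, KitchenStation, Price, ServerID}.
KitchenStation → DishID breaks BCNF: {KitchenStation}⁺ = {DishID, KitchenStation}, so {KitchenStation} is not a superkey.
Its right-hand attributes {DishID} are all prime, as are those of every other non-superkey FD — the relation is in 3NF.

3NF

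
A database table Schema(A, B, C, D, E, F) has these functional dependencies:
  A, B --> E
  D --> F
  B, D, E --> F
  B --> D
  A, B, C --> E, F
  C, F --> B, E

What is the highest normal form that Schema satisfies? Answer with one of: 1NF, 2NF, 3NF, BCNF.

1NF

Candidate keys: {A, B, C}, {A, C, D}, {A, C, F}. Prime attributes: {A, B, C, D, F}.
For A, B --> E we have {A, B}⁺ = {A, B, D, E, F}; {A, B} is not a superkey, so BCNF fails.
Because {E} is non-prime and the left side of A, B --> E is not a superkey, the relation is not in 3NF.
The proper key subset {A, B} of {A, B, C} determines non-prime {E}, so the relation is not even in 2NF.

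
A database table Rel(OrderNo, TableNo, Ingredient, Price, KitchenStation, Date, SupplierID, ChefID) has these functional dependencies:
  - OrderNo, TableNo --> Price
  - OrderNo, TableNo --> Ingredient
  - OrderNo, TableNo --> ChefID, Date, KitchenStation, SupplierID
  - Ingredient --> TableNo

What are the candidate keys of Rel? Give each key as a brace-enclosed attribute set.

No FD produces {OrderNo}, so it must be in every candidate key.
{Ingredient, OrderNo} is a candidate key since {Ingredient, OrderNo}⁺ = {ChefID, Date, Ingredient, KitchenStation, OrderNo, Price, SupplierID, TableNo} covers every attribute.
{OrderNo, TableNo} is a candidate key since {OrderNo, TableNo}⁺ = {ChefID, Date, Ingredient, KitchenStation, OrderNo, Price, SupplierID, TableNo} covers every attribute.
These are minimal and exhaustive — every other superkey contains one of them.

{Ingredient, OrderNo}, {OrderNo, TableNo}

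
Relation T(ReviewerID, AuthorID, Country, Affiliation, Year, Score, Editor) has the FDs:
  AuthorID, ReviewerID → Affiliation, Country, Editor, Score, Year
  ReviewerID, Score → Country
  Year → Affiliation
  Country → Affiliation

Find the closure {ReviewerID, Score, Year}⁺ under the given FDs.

Start with {ReviewerID, Score, Year}.
ReviewerID, Score → Country applies; add {Country} → now {Country, ReviewerID, Score, Year}.
Year → Affiliation applies; add {Affiliation} → now {Affiliation, Country, ReviewerID, Score, Year}.
No further FD applies.

{Affiliation, Country, ReviewerID, Score, Year}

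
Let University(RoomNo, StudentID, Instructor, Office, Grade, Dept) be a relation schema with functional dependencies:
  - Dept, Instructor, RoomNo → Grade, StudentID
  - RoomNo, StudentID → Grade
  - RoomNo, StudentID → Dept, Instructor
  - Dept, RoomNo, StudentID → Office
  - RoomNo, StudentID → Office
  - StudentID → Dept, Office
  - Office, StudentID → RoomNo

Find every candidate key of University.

Closure of {StudentID} is {Dept, Grade, Instructor, Office, RoomNo, StudentID}, the whole schema; {StudentID} is a candidate key.
Closure of {Dept, Instructor, RoomNo} is {Dept, Grade, Instructor, Office, RoomNo, StudentID}, the whole schema; {Dept, Instructor, RoomNo} is a candidate key.
No proper subset of any of these is a key, and no other minimal superkey exists.

{Dept, Instructor, RoomNo}, {StudentID}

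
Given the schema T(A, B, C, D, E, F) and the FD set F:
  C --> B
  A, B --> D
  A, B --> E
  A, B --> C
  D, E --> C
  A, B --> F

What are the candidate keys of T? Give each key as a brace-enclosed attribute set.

No FD produces {A}, so it must be in every candidate key.
{A, B}⁺ = {A, B, C, D, E, F}, which is every attribute, so {A, B} is a candidate key.
{A, C}⁺ = {A, B, C, D, E, F}, which is every attribute, so {A, C} is a candidate key.
{A, D, E}⁺ = {A, B, C, D, E, F}, which is every attribute, so {A, D, E} is a candidate key.
No proper subset of any of these is a key, and no other minimal superkey exists.

{A, B}, {A, C}, {A, D, E}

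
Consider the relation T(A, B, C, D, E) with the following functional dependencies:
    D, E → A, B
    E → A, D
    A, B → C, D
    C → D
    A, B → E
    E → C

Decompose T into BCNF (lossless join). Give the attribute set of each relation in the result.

Candidate keys of the original relation: {A, B}, {E}.
Within {A, B, C, D, E}: {C}⁺ ∩ {A, B, C, D, E} = {C, D}, not the whole set, so C → D violates BCNF; decompose into {C, D} and {A, B, C, E}.
{C, D}: every determinant is a superkey — BCNF.
{A, B, C, E}: every determinant is a superkey — BCNF.

{A, B, C, E}; {C, D}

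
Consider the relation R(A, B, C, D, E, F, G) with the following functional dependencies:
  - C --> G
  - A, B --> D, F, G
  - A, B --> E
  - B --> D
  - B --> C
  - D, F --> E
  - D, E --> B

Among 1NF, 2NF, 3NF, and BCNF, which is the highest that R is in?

Candidate keys: {A, B}, {A, D, E}, {A, D, F}. Prime attributes: {A, B, D, E, F}.
C --> G breaks BCNF: {C}⁺ = {C, G}, so {C} is not a superkey.
C --> G determines the non-prime attribute {G} from a non-superkey — 3NF is violated.
{B} is a proper subset of the key {A, B}, and {B}⁺ contains the non-prime attributes {C, G} — a partial dependency, so 2NF is violated.

1NF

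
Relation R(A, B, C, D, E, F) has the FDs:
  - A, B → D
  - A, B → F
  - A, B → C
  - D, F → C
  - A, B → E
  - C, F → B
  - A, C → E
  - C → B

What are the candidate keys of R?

Attributes never on any right-hand side: {A} — every candidate key must contain it.
Closure of {A, B} is {A, B, C, D, E, F}, the whole schema; {A, B} is a candidate key.
Closure of {A, C} is {A, B, C, D, E, F}, the whole schema; {A, C} is a candidate key.
Closure of {A, D, F} is {A, B, C, D, E, F}, the whole schema; {A, D, F} is a candidate key.
These are minimal and exhaustive — every other superkey contains one of them.

{A, B}, {A, C}, {A, D, F}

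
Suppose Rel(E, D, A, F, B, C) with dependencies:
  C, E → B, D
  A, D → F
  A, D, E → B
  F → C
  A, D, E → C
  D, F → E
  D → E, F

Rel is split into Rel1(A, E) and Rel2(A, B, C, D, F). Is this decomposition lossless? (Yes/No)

The shared attributes are {A} and {A}⁺ = {A}.
Rel1 ⊄ {A} and Rel2 ⊄ {A}, so the split is lossy.

No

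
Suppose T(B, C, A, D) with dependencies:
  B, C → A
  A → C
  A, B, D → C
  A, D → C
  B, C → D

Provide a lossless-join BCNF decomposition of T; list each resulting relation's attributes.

{A, B, D}; {A, C}

Candidate keys of the original relation: {A, B}, {B, C}.
Within {A, B, C, D}: {A}⁺ ∩ {A, B, C, D} = {A, C}, not the whole set, so A → C violates BCNF; decompose into {A, C} and {A, B, D}.
{A, C} is in BCNF.
{A, B, D} is in BCNF.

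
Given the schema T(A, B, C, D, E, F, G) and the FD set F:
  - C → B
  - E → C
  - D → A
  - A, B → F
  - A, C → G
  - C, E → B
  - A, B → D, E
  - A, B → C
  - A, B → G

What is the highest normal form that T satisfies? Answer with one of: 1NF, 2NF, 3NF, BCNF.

Candidate keys: {A, B}, {A, C}, {A, E}, {B, D}, {C, D}, {D, E}. Prime attributes: {A, B, C, D, E}.
For C → B we have {C}⁺ = {B, C}; {C} is not a superkey, so BCNF fails.
But every attribute on its right side ({B}) is prime, and the same holds for every other non-superkey FD, so 3NF still holds.

3NF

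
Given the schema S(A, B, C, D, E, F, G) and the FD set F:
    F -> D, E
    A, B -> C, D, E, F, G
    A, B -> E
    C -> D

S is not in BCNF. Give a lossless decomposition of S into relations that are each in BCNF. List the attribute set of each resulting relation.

Candidate key of the original relation: {A, B}.
Within {A, B, C, D, E, F, G}: {F}⁺ ∩ {A, B, C, D, E, F, G} = {D, E, F}, not the whole set, so F -> D, E violates BCNF; decompose into {D, E, F} and {A, B, C, F, G}.
{D, E, F} has no BCNF violation.
{A, B, C, F, G} has no BCNF violation.

{A, B, C, F, G}; {D, E, F}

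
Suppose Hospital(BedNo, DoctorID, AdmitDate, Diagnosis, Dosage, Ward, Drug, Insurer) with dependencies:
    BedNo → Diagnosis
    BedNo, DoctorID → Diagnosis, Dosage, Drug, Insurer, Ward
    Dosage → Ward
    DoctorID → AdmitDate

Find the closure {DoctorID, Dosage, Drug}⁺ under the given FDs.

Start with {DoctorID, Dosage, Drug}.
Dosage → Ward applies; add {Ward} → now {DoctorID, Dosage, Drug, Ward}.
DoctorID → AdmitDate applies; add {AdmitDate} → now {AdmitDate, DoctorID, Dosage, Drug, Ward}.
No further FD applies.

{AdmitDate, DoctorID, Dosage, Drug, Ward}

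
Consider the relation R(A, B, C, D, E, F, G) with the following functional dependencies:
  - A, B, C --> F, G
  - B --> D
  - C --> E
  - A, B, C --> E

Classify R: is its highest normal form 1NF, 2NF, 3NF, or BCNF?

1NF

Candidate key: {A, B, C}. Prime attributes: {A, B, C}.
For B --> D we have {B}⁺ = {B, D}; {B} is not a superkey, so BCNF fails.
B --> D determines the non-prime attribute {D} from a non-superkey — 3NF is violated.
Since {B} ⊂ {A, B, C} and {B}⁺ ⊇ {D} with {D} non-prime, there is a partial dependency; 2NF fails.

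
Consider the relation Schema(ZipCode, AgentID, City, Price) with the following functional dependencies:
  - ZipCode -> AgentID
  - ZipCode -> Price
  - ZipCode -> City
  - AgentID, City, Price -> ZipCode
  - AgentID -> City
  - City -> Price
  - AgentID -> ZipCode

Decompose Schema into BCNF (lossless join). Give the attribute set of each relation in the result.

Candidate keys of the original relation: {AgentID}, {ZipCode}.
{AgentID, City, Price, ZipCode}: {City} determines {City, Price} here but is not a superkey — split on City -> Price, giving {City, Price} and {AgentID, City, ZipCode}.
{City, Price}: every determinant is a superkey — BCNF.
{AgentID, City, ZipCode}: every determinant is a superkey — BCNF.

{AgentID, City, ZipCode}; {City, Price}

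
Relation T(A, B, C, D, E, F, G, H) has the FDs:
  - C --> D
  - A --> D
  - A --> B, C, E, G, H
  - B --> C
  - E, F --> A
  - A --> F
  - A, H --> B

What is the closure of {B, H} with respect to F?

Start with {B, H}.
B --> C applies; add {C} → now {B, C, H}.
C --> D applies; add {D} → now {B, C, D, H}.
No further FD applies.

{B, C, D, H}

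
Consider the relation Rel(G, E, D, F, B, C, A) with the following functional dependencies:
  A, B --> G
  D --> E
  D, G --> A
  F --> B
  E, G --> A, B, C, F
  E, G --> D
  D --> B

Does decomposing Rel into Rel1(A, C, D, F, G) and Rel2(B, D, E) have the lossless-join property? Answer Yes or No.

Rel1 ∩ Rel2 = {D}; its closure under F is {B, D, E}.
Since Rel2 ⊆ {B, D, E}, the intersection is a superkey of Rel2; the decomposition is lossless.

Yes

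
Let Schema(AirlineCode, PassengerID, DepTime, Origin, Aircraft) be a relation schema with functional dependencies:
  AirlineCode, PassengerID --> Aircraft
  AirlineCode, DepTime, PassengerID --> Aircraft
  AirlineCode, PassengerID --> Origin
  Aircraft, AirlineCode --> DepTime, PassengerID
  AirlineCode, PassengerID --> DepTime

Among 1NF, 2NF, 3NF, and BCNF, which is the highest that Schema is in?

Candidate keys: {Aircraft, AirlineCode}, {AirlineCode, PassengerID}. Prime attributes: {Aircraft, AirlineCode, PassengerID}.
Each dependency's left side is a superkey — BCNF holds.

BCNF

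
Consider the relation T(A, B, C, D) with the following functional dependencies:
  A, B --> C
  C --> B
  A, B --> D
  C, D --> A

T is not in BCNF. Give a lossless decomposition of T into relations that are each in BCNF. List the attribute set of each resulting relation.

Candidate keys of the original relation: {A, B}, {A, C}, {C, D}.
{A, B, C, D}: {C} determines {B, C} here but is not a superkey — split on C --> B, giving {B, C} and {A, C, D}.
{B, C} is in BCNF.
{A, C, D} is in BCNF.

{A, C, D}; {B, C}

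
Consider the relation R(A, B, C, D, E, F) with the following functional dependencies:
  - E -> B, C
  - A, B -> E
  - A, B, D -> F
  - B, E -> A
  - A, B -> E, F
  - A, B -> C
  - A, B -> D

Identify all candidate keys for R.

{A, B}, {E}

Closure of {E} is {A, B, C, D, E, F}, the whole schema; {E} is a candidate key.
Closure of {A, B} is {A, B, C, D, E, F}, the whole schema; {A, B} is a candidate key.
Any other superkey properly contains one of these, so there are no further candidate keys.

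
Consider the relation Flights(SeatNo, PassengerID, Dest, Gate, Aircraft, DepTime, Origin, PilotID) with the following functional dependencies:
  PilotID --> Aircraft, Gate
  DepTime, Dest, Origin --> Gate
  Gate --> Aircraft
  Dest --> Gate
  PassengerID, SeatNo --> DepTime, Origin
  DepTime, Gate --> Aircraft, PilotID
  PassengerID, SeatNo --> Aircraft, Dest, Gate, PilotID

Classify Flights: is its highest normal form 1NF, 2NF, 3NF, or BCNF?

Candidate key: {PassengerID, SeatNo}. Prime attributes: {PassengerID, SeatNo}.
PilotID --> Aircraft, Gate breaks BCNF: {PilotID}⁺ = {Aircraft, Gate, PilotID}, so {PilotID} is not a superkey.
Because {Aircraft, Gate} are non-prime and the left side of PilotID --> Aircraft, Gate is not a superkey, the relation is not in 3NF.
No proper subset of a key has a non-prime attribute in its closure, so there is no partial dependency; 2NF holds.

2NF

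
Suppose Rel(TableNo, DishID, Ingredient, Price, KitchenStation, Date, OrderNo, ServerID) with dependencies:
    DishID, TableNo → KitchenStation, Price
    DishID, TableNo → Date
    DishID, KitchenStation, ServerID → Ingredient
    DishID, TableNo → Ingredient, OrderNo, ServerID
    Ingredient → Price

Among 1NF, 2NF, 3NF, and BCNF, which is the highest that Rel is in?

2NF

Candidate key: {DishID, TableNo}. Prime attributes: {DishID, TableNo}.
DishID, KitchenStation, ServerID → Ingredient breaks BCNF: {DishID, KitchenStation, ServerID}⁺ = {DishID, Ingredient, KitchenStation, Price, ServerID}, so {DishID, KitchenStation, ServerID} is not a superkey.
Because {Ingredient} is non-prime and the left side of DishID, KitchenStation, ServerID → Ingredient is not a superkey, the relation is not in 3NF.
No proper subset of a key has a non-prime attribute in its closure, so there is no partial dependency; 2NF holds.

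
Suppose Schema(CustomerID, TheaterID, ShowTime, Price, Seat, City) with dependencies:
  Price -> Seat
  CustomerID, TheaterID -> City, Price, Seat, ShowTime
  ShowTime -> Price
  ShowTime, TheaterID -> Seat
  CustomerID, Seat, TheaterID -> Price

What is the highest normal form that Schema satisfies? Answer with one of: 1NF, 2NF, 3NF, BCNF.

Candidate key: {CustomerID, TheaterID}. Prime attributes: {CustomerID, TheaterID}.
Price -> Seat: {Price}⁺ = {Price, Seat}, which is not all of the attributes, so the left side is not a superkey — BCNF is violated.
Because {Seat} is non-prime and the left side of Price -> Seat is not a superkey, the relation is not in 3NF.
No proper subset of a key has a non-prime attribute in its closure, so there is no partial dependency; 2NF holds.

2NF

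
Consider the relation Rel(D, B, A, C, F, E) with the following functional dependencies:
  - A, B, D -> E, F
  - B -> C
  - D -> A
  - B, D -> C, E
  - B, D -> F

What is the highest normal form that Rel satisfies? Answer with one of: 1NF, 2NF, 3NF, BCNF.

1NF

Candidate key: {B, D}. Prime attributes: {B, D}.
B -> C breaks BCNF: {B}⁺ = {B, C}, so {B} is not a superkey.
B -> C determines the non-prime attribute {C} from a non-superkey — 3NF is violated.
Since {B} ⊂ {B, D} and {B}⁺ ⊇ {C} with {C} non-prime, there is a partial dependency; 2NF fails.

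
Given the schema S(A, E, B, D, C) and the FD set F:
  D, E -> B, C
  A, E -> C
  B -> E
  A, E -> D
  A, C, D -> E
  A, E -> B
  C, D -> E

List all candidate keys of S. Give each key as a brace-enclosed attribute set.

{A} never appears on the right of any FD, so every key must include it.
{A, B}⁺ = {A, B, C, D, E}, which is every attribute, so {A, B} is a candidate key.
{A, E}⁺ = {A, B, C, D, E}, which is every attribute, so {A, E} is a candidate key.
{A, C, D}⁺ = {A, B, C, D, E}, which is every attribute, so {A, C, D} is a candidate key.
Any other superkey properly contains one of these, so there are no further candidate keys.

{A, B}, {A, C, D}, {A, E}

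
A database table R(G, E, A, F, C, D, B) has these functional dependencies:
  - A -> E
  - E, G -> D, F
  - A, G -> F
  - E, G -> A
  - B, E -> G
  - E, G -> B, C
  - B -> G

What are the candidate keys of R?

{A, B}⁺ = {A, B, C, D, E, F, G}, which is every attribute, so {A, B} is a candidate key.
{A, G}⁺ = {A, B, C, D, E, F, G}, which is every attribute, so {A, G} is a candidate key.
{B, E}⁺ = {A, B, C, D, E, F, G}, which is every attribute, so {B, E} is a candidate key.
{E, G}⁺ = {A, B, C, D, E, F, G}, which is every attribute, so {E, G} is a candidate key.
Any other superkey properly contains one of these, so there are no further candidate keys.

{A, B}, {A, G}, {B, E}, {E, G}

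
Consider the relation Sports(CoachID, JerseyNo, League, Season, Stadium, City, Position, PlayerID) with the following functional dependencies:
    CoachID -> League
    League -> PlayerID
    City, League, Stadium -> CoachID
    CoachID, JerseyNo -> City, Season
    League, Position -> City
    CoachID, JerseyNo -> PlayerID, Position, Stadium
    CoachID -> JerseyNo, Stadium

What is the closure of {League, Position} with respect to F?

{City, League, PlayerID, Position}

Start with {League, Position}.
League -> PlayerID applies; add {PlayerID} → now {League, PlayerID, Position}.
League, Position -> City applies; add {City} → now {City, League, PlayerID, Position}.
No further FD applies.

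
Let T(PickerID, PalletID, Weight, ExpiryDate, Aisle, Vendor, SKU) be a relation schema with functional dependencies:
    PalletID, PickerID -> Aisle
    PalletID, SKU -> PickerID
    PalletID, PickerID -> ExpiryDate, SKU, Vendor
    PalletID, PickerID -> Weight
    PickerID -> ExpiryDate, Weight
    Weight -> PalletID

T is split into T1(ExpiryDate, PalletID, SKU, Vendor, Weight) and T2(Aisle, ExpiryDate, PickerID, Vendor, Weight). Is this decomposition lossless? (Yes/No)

T1 ∩ T2 = {ExpiryDate, Vendor, Weight}; its closure under F is {ExpiryDate, PalletID, Vendor, Weight}.
T1 ⊄ {ExpiryDate, PalletID, Vendor, Weight} and T2 ⊄ {ExpiryDate, PalletID, Vendor, Weight}, so the split is lossy.

No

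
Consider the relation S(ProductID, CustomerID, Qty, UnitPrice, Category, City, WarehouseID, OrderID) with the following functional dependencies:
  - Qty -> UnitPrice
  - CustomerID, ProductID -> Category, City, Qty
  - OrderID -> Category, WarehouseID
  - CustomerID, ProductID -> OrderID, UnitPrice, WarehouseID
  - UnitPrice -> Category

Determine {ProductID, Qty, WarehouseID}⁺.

Start with {ProductID, Qty, WarehouseID}.
Qty -> UnitPrice applies; add {UnitPrice} → now {ProductID, Qty, UnitPrice, WarehouseID}.
UnitPrice -> Category applies; add {Category} → now {Category, ProductID, Qty, UnitPrice, WarehouseID}.
No further FD applies.

{Category, ProductID, Qty, UnitPrice, WarehouseID}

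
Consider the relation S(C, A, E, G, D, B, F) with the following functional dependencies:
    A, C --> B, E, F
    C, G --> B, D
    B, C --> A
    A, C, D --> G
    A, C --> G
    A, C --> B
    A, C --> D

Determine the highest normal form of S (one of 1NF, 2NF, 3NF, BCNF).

Candidate keys: {A, C}, {B, C}, {C, G}. Prime attributes: {A, B, C, G}.
Every FD has a superkey on the left, so the relation is in BCNF.

BCNF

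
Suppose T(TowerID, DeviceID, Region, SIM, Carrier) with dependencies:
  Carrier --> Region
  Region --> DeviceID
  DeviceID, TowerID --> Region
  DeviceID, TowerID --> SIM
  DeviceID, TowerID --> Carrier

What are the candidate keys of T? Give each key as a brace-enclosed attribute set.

No FD produces {TowerID}, so it must be in every candidate key.
{Carrier, TowerID}⁺ = {Carrier, DeviceID, Region, SIM, TowerID} — all of the relation — so {Carrier, TowerID} is a candidate key.
{DeviceID, TowerID}⁺ = {Carrier, DeviceID, Region, SIM, TowerID} — all of the relation — so {DeviceID, TowerID} is a candidate key.
{Region, TowerID}⁺ = {Carrier, DeviceID, Region, SIM, TowerID} — all of the relation — so {Region, TowerID} is a candidate key.
These are minimal and exhaustive — every other superkey contains one of them.

{Carrier, TowerID}, {DeviceID, TowerID}, {Region, TowerID}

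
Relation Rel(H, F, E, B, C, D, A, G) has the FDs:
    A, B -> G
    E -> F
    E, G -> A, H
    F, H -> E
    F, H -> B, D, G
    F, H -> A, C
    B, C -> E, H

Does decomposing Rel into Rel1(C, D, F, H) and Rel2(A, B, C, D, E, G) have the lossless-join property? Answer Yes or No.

Common attributes: {C, D}; their closure is {C, D}.
The closure covers neither Rel1 nor Rel2 entirely; the join is not lossless.

No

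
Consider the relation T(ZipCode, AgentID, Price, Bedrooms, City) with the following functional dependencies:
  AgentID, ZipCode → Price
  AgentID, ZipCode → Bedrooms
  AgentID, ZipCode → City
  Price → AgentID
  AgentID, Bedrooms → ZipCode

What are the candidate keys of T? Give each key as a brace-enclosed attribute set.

{AgentID, Bedrooms} is a candidate key since {AgentID, Bedrooms}⁺ = {AgentID, Bedrooms, City, Price, ZipCode} covers every attribute.
{AgentID, ZipCode} is a candidate key since {AgentID, ZipCode}⁺ = {AgentID, Bedrooms, City, Price, ZipCode} covers every attribute.
{Bedrooms, Price} is a candidate key since {Bedrooms, Price}⁺ = {AgentID, Bedrooms, City, Price, ZipCode} covers every attribute.
{Price, ZipCode} is a candidate key since {Price, ZipCode}⁺ = {AgentID, Bedrooms, City, Price, ZipCode} covers every attribute.
These are minimal and exhaustive — every other superkey contains one of them.

{AgentID, Bedrooms}, {AgentID, ZipCode}, {Bedrooms, Price}, {Price, ZipCode}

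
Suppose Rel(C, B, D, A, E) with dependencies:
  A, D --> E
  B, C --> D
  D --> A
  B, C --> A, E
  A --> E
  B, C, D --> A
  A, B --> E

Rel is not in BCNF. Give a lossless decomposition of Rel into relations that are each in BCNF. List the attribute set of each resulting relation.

{A, D}; {A, E}; {B, C, D}

Candidate key of the original relation: {B, C}.
{A, B, C, D, E}: {A, D} determines {A, D, E} here but is not a superkey — split on A, D --> E, giving {A, D, E} and {A, B, C, D}.
{A, D, E}: {A} determines {A, E} here but is not a superkey — split on A --> E, giving {A, E} and {A, D}.
{A, E}: every determinant is a superkey — BCNF.
{A, D}: every determinant is a superkey — BCNF.
{A, B, C, D}: {D} determines {A, D} here but is not a superkey — split on D --> A, giving {A, D} and {B, C, D}.
{A, D}: every determinant is a superkey — BCNF.
{B, C, D}: every determinant is a superkey — BCNF.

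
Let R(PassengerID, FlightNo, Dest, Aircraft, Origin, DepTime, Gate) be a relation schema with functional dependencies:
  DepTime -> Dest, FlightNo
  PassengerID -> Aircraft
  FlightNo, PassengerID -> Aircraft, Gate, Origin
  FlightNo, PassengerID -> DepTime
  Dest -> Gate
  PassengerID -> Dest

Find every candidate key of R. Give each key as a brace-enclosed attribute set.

{DepTime, PassengerID}, {FlightNo, PassengerID}

Attributes never on any right-hand side: {PassengerID} — every candidate key must contain it.
{DepTime, PassengerID}⁺ = {Aircraft, DepTime, Dest, FlightNo, Gate, Origin, PassengerID}, which is every attribute, so {DepTime, PassengerID} is a candidate key.
{FlightNo, PassengerID}⁺ = {Aircraft, DepTime, Dest, FlightNo, Gate, Origin, PassengerID}, which is every attribute, so {FlightNo, PassengerID} is a candidate key.
These are minimal and exhaustive — every other superkey contains one of them.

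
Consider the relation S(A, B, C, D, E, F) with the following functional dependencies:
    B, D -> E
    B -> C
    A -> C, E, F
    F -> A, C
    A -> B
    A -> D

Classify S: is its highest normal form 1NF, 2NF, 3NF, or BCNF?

2NF

Candidate keys: {A}, {F}. Prime attributes: {A, F}.
For B, D -> E we have {B, D}⁺ = {B, C, D, E}; {B, D} is not a superkey, so BCNF fails.
B, D -> E determines the non-prime attribute {E} from a non-superkey — 3NF is violated.
All keys have size 1, which rules out partial dependencies — 2NF is satisfied.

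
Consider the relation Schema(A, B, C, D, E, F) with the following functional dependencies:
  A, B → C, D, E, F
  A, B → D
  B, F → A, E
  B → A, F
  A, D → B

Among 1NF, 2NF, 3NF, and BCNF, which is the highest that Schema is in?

Candidate keys: {A, D}, {B}. Prime attributes: {A, B, D}.
Every FD has a superkey on the left, so the relation is in BCNF.

BCNF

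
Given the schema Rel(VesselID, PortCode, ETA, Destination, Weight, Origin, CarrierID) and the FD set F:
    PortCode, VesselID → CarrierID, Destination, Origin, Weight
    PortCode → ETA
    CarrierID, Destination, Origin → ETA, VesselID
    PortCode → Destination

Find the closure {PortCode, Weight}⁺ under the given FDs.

{Destination, ETA, PortCode, Weight}

Start with {PortCode, Weight}.
PortCode → ETA applies; add {ETA} → now {ETA, PortCode, Weight}.
PortCode → Destination applies; add {Destination} → now {Destination, ETA, PortCode, Weight}.
No further FD applies.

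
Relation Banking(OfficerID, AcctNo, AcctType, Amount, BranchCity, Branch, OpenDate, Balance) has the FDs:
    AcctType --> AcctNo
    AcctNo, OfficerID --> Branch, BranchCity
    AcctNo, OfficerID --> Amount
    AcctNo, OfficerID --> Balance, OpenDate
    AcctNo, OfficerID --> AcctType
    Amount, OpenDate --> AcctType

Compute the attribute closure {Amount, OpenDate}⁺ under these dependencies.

{AcctNo, AcctType, Amount, OpenDate}

Start with {Amount, OpenDate}.
Amount, OpenDate --> AcctType applies; add {AcctType} → now {AcctType, Amount, OpenDate}.
AcctType --> AcctNo applies; add {AcctNo} → now {AcctNo, AcctType, Amount, OpenDate}.
No further FD applies.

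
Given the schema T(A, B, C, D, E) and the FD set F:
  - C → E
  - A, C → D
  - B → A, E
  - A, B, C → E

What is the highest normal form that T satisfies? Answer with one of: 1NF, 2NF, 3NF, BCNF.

Candidate key: {B, C}. Prime attributes: {B, C}.
For C → E we have {C}⁺ = {C, E}; {C} is not a superkey, so BCNF fails.
Because {E} is non-prime and the left side of C → E is not a superkey, the relation is not in 3NF.
The proper key subset {B} of {B, C} determines non-prime {A, E}, so the relation is not even in 2NF.

1NF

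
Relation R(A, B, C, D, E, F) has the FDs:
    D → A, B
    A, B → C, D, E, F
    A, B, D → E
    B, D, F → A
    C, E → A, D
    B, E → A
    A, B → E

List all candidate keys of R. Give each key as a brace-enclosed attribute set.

{D}⁺ = {A, B, C, D, E, F} — all of the relation — so {D} is a candidate key.
{A, B}⁺ = {A, B, C, D, E, F} — all of the relation — so {A, B} is a candidate key.
{B, E}⁺ = {A, B, C, D, E, F} — all of the relation — so {B, E} is a candidate key.
{C, E}⁺ = {A, B, C, D, E, F} — all of the relation — so {C, E} is a candidate key.
These are minimal and exhaustive — every other superkey contains one of them.

{A, B}, {B, E}, {C, E}, {D}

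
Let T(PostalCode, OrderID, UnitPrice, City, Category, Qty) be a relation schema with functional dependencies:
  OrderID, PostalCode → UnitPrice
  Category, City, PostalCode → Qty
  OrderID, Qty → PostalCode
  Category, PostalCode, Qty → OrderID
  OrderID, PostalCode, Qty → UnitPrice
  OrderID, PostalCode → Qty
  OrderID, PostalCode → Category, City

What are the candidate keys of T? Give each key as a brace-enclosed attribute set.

{OrderID, PostalCode} is a candidate key since {OrderID, PostalCode}⁺ = {Category, City, OrderID, PostalCode, Qty, UnitPrice} covers every attribute.
{OrderID, Qty} is a candidate key since {OrderID, Qty}⁺ = {Category, City, OrderID, PostalCode, Qty, UnitPrice} covers every attribute.
{Category, City, PostalCode} is a candidate key since {Category, City, PostalCode}⁺ = {Category, City, OrderID, PostalCode, Qty, UnitPrice} covers every attribute.
{Category, PostalCode, Qty} is a candidate key since {Category, PostalCode, Qty}⁺ = {Category, City, OrderID, PostalCode, Qty, UnitPrice} covers every attribute.
Any other superkey properly contains one of these, so there are no further candidate keys.

{Category, City, PostalCode}, {Category, PostalCode, Qty}, {OrderID, PostalCode}, {OrderID, Qty}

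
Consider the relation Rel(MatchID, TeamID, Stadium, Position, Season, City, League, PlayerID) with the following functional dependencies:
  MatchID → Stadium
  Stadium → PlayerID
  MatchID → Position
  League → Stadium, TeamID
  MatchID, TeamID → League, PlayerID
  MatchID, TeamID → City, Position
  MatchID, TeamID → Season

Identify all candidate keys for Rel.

{League, MatchID}, {MatchID, TeamID}

{MatchID} never appears on the right of any FD, so every key must include it.
{League, MatchID}⁺ = {City, League, MatchID, PlayerID, Position, Season, Stadium, TeamID} — all of the relation — so {League, MatchID} is a candidate key.
{MatchID, TeamID}⁺ = {City, League, MatchID, PlayerID, Position, Season, Stadium, TeamID} — all of the relation — so {MatchID, TeamID} is a candidate key.
These are minimal and exhaustive — every other superkey contains one of them.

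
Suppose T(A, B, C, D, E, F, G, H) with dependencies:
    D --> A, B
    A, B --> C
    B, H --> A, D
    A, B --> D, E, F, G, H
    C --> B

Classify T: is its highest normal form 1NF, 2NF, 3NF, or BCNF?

Candidate keys: {A, B}, {A, C}, {B, H}, {C, H}, {D}. Prime attributes: {A, B, C, D, H}.
For C --> B we have {C}⁺ = {B, C}; {C} is not a superkey, so BCNF fails.
Its right-hand attributes {B} are all prime, as are those of every other non-superkey FD — the relation is in 3NF.

3NF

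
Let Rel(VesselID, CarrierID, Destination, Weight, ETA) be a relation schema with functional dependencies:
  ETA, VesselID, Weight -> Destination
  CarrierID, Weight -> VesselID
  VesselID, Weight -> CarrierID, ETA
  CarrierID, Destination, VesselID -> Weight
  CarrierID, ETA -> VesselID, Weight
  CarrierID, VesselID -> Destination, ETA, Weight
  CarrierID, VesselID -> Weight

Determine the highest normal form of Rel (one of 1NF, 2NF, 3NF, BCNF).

Candidate keys: {CarrierID, ETA}, {CarrierID, VesselID}, {CarrierID, Weight}, {VesselID, Weight}. Prime attributes: {CarrierID, ETA, VesselID, Weight}.
Each dependency's left side is a superkey — BCNF holds.

BCNF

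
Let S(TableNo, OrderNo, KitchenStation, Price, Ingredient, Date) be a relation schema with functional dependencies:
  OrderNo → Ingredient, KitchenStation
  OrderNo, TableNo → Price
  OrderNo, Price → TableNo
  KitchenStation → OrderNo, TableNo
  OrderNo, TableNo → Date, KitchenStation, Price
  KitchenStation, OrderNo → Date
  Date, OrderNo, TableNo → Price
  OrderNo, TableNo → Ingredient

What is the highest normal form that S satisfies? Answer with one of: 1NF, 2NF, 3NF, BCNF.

BCNF

Candidate keys: {KitchenStation}, {OrderNo}. Prime attributes: {KitchenStation, OrderNo}.
The left-hand side of every FD is a superkey, so BCNF is satisfied.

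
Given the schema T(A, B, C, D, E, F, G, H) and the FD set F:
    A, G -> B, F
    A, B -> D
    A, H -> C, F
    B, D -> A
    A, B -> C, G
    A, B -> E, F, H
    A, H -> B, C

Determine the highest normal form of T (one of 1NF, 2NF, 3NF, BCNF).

Candidate keys: {A, B}, {A, G}, {A, H}, {B, D}. Prime attributes: {A, B, D, G, H}.
Each dependency's left side is a superkey — BCNF holds.

BCNF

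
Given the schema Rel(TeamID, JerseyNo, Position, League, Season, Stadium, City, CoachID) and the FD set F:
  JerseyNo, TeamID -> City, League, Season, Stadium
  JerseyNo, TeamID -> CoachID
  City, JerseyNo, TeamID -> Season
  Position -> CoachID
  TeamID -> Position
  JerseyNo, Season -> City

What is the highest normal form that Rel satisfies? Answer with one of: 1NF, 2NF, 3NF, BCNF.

Candidate key: {JerseyNo, TeamID}. Prime attributes: {JerseyNo, TeamID}.
Position -> CoachID: {Position}⁺ = {CoachID, Position}, which is not all of the attributes, so the left side is not a superkey — BCNF is violated.
Position -> CoachID has non-prime {CoachID} on the right and a non-superkey on the left, so 3NF fails.
{TeamID} is a proper subset of the key {JerseyNo, TeamID}, and {TeamID}⁺ contains the non-prime attributes {CoachID, Position} — a partial dependency, so 2NF is violated.

1NF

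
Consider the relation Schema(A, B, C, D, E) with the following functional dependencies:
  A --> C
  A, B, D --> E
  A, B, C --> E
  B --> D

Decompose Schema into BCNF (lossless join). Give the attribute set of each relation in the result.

{A, B, E}; {A, C}; {B, D}

Candidate key of the original relation: {A, B}.
Within {A, B, C, D, E}: {A}⁺ ∩ {A, B, C, D, E} = {A, C}, not the whole set, so A --> C violates BCNF; decompose into {A, C} and {A, B, D, E}.
{A, C}: every determinant is a superkey — BCNF.
Within {A, B, D, E}: {B}⁺ ∩ {A, B, D, E} = {B, D}, not the whole set, so B --> D violates BCNF; decompose into {B, D} and {A, B, E}.
{B, D}: every determinant is a superkey — BCNF.
{A, B, E}: every determinant is a superkey — BCNF.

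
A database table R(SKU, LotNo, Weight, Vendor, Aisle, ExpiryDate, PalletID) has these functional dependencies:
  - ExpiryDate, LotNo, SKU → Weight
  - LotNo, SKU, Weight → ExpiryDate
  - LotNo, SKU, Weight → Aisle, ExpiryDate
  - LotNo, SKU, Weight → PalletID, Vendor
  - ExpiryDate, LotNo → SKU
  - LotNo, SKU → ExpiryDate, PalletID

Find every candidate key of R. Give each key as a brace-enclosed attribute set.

No FD produces {LotNo}, so it must be in every candidate key.
{ExpiryDate, LotNo}⁺ = {Aisle, ExpiryDate, LotNo, PalletID, SKU, Vendor, Weight}, which is every attribute, so {ExpiryDate, LotNo} is a candidate key.
{LotNo, SKU}⁺ = {Aisle, ExpiryDate, LotNo, PalletID, SKU, Vendor, Weight}, which is every attribute, so {LotNo, SKU} is a candidate key.
No proper subset of any of these is a key, and no other minimal superkey exists.

{ExpiryDate, LotNo}, {LotNo, SKU}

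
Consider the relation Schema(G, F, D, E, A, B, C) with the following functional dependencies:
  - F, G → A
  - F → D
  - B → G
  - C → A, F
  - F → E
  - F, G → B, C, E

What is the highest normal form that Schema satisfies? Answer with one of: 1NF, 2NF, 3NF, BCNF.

1NF

Candidate keys: {B, C}, {B, F}, {C, G}, {F, G}. Prime attributes: {B, C, F, G}.
F → D breaks BCNF: {F}⁺ = {D, E, F}, so {F} is not a superkey.
F → D has non-prime {D} on the right and a non-superkey on the left, so 3NF fails.
{C} is a proper subset of the key {B, C}, and {C}⁺ contains the non-prime attributes {A, D, E} — a partial dependency, so 2NF is violated.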